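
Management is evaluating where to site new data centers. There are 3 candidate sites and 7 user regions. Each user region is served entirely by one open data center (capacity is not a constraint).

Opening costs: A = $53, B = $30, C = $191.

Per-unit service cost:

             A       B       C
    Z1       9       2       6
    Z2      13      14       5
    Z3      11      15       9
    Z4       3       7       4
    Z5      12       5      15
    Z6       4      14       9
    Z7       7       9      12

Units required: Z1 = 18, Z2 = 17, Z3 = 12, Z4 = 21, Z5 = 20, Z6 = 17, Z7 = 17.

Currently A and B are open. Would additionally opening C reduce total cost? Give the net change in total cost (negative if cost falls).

Current service cost with {A, B}: 739.
Adding C: each user region re-picks its cheapest; new service cost 579, saving 160.
Extra fixed cost: 191. Net change = 191 − 160 = 31.
(Totals: 822 → 853.)

No — net change +31 (cost rises by 31).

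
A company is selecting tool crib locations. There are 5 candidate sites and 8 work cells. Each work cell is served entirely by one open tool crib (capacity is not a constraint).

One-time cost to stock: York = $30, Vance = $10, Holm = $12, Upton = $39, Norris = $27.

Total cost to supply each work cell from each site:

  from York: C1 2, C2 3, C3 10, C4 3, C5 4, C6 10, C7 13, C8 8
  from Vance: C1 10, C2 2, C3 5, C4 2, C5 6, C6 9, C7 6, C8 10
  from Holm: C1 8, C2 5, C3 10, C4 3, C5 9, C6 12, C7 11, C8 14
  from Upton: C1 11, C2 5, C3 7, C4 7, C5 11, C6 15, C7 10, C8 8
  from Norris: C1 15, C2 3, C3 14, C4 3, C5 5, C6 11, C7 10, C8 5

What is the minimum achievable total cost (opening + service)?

Minimum total cost: 60

For any fixed open set, each work cell goes to its cheapest open site; total = fixed + service.
{Vance}: C1→Vance 10, C2→Vance 2, C3→Vance 5, C4→Vance 2, C5→Vance 6, C6→Vance 9, C7→Vance 6, C8→Vance 10. Service 50; fixed 10; total 60.
{Vance, Holm}: service 48 + fixed 22 = 70
{York, Vance}: service 38 + fixed 40 = 78
{York, Vance, Holm, Upton, Norris}: service 35 + fixed 118 = 153
No other subset beats 60.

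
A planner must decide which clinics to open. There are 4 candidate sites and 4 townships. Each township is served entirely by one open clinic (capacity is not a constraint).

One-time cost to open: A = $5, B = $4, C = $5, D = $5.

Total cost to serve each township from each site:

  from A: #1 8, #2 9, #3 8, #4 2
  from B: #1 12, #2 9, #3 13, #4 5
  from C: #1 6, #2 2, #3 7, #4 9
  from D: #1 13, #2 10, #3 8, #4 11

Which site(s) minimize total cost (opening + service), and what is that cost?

For any fixed open set, each township goes to its cheapest open site; total = fixed + service.
{A, C}: #1→C 6, #2→C 2, #3→C 7, #4→A 2. Service 17; fixed 10; total 27.
{B, C}: service 20 + fixed 9 = 29
{C}: service 24 + fixed 5 = 29
{A, B, C, D}: #1→C 6, #2→C 2, #3→C 7, #4→A 2. Service 17; fixed 19; total 36.
No other subset beats 27.

Open A and C; minimum total cost 27.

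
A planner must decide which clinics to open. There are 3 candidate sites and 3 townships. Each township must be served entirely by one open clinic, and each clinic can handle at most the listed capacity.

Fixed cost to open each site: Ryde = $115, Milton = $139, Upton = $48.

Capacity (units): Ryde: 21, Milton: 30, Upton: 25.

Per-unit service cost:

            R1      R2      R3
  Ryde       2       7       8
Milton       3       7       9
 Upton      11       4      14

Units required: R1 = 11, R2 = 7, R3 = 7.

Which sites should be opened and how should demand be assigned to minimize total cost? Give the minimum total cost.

Open {Ryde, Upton}: R1→Ryde 2·11=22, R2→Upton 4·7=28, R3→Ryde 8·7=56.
Loads: Ryde carries 18/21, Upton carries 7/25. Service 106; fixed 163; total 269.
Next best feasible plan costs 284.

Minimum total cost: 269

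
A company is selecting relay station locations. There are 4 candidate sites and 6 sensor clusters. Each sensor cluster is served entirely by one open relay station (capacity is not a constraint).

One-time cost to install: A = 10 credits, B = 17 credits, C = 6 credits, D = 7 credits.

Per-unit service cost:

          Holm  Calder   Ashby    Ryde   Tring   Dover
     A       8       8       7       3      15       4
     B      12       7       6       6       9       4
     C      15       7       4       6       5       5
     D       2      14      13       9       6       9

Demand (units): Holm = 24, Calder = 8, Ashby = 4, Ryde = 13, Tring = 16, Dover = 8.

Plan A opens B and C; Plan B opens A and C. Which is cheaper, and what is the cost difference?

Plan A: {B, C}: Holm→B 12·24=288, Calder→B 7·8=56, Ashby→C 4·4=16, Ryde→B 6·13=78, Tring→C 5·16=80, Dover→B 4·8=32. Service 550; fixed 23; total 573.
Plan B: {A, C}: Holm→A 8·24=192, Calder→C 7·8=56, Ashby→C 4·4=16, Ryde→A 3·13=39, Tring→C 5·16=80, Dover→A 4·8=32. Service 415; fixed 16; total 431.
Difference: |573 − 431| = 142.

Plan B is cheaper by 142.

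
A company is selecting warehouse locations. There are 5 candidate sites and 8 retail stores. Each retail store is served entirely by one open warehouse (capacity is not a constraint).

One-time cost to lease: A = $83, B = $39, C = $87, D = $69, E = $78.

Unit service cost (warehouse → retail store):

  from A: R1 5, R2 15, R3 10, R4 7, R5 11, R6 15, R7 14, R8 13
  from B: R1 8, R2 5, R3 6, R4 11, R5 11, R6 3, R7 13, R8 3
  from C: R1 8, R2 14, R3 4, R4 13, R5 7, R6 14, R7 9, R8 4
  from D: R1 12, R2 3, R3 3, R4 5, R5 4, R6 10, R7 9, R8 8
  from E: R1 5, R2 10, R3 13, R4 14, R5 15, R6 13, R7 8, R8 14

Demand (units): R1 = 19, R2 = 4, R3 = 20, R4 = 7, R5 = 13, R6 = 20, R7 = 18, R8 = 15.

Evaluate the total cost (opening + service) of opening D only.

Each retail store is assigned to its cheapest site among the open ones.
{D}: R1→D 12·19=228, R2→D 3·4=12, R3→D 3·20=60, R4→D 5·7=35, R5→D 4·13=52, R6→D 10·20=200, R7→D 9·18=162, R8→D 8·15=120. Service 869; fixed 69; total 938.

Total cost: 938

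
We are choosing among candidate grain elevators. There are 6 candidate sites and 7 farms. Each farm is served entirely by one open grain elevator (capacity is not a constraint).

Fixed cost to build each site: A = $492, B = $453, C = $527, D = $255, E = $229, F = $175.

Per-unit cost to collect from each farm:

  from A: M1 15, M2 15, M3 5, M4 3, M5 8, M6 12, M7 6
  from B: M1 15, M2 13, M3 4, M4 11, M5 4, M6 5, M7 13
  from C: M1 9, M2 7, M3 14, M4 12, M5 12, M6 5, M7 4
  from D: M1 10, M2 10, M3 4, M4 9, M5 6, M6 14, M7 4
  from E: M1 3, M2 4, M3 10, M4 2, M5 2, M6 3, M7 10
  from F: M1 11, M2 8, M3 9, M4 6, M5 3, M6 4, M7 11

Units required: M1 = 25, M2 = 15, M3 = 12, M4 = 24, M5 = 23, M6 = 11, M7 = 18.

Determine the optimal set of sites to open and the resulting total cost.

Open E only; minimum total cost 791.

For any fixed open set, each farm goes to its cheapest open site; total = fixed + service.
{E}: M1→E 3·25=75, M2→E 4·15=60, M3→E 10·12=120, M4→E 2·24=48, M5→E 2·23=46, M6→E 3·11=33, M7→E 10·18=180. Service 562; fixed 229; total 791.
{D, E}: service 382 + fixed 484 = 866
{E, F}: M1→E 3·25=75, M2→E 4·15=60, M3→F 9·12=108, M4→E 2·24=48, M5→E 2·23=46, M6→E 3·11=33, M7→E 10·18=180. Service 550; fixed 404; total 954.
{A, B, C, D, E, F}: service 382 + fixed 2131 = 2513
No other subset beats 791.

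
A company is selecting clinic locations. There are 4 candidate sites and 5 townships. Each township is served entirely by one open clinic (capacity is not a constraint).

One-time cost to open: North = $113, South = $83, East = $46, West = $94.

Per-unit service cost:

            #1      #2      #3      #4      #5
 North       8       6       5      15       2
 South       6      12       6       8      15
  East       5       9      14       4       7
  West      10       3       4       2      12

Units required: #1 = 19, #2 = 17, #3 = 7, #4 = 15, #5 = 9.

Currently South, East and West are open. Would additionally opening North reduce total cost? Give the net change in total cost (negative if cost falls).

Current service cost with {South, East, West}: 267.
Adding North: each township re-picks its cheapest; new service cost 222, saving 45.
Extra fixed cost: 113. Net change = 113 − 45 = 68.
(Totals: 490 → 558.)

No — net change +68 (cost rises by 68).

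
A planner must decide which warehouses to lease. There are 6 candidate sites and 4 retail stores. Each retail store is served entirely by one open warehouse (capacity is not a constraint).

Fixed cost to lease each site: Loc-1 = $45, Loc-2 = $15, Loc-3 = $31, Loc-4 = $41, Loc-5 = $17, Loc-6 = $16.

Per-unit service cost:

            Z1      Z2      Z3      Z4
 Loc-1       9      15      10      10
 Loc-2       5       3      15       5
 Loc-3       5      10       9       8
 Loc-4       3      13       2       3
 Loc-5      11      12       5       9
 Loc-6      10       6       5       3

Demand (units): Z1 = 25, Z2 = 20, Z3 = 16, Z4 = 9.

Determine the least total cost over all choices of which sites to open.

For any fixed open set, each retail store goes to its cheapest open site; total = fixed + service.
{Loc-2, Loc-4}: Z1→Loc-4 3·25=75, Z2→Loc-2 3·20=60, Z3→Loc-4 2·16=32, Z4→Loc-4 3·9=27. Service 194; fixed 56; total 250.
{Loc-2, Loc-4, Loc-6}: Z1→Loc-4 3·25=75, Z2→Loc-2 3·20=60, Z3→Loc-4 2·16=32, Z4→Loc-4 3·9=27. Service 194; fixed 72; total 266.
{Loc-2, Loc-4, Loc-5}: service 194 + fixed 73 = 267
{Loc-1, Loc-2, Loc-3, Loc-4, Loc-5, Loc-6}: Z1→Loc-4 3·25=75, Z2→Loc-2 3·20=60, Z3→Loc-4 2·16=32, Z4→Loc-4 3·9=27. Service 194; fixed 165; total 359.
No other subset beats 250.

Minimum total cost: 250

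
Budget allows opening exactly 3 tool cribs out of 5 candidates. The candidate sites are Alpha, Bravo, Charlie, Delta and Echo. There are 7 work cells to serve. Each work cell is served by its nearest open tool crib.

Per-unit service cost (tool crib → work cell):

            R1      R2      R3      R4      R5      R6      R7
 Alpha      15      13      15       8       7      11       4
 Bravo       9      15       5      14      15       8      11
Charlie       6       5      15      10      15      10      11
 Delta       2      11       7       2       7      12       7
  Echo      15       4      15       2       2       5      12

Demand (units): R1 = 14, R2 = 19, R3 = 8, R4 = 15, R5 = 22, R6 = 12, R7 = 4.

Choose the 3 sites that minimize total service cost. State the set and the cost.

Choose Bravo, Delta and Echo; total service cost 306.

With exactly 3 open, each work cell uses its cheapest among the chosen.
{Bravo, Delta, Echo}: R1→Delta 2·14=28, R2→Echo 4·19=76, R3→Bravo 5·8=40, R4→Delta 2·15=30, R5→Echo 2·22=44, R6→Echo 5·12=60, R7→Delta 7·4=28. Service cost 306.
{Alpha, Delta, Echo}: service cost 310
{Charlie, Delta, Echo}: service cost 322
Among all 10 size-3 choices, {Bravo, Delta, Echo} is lowest.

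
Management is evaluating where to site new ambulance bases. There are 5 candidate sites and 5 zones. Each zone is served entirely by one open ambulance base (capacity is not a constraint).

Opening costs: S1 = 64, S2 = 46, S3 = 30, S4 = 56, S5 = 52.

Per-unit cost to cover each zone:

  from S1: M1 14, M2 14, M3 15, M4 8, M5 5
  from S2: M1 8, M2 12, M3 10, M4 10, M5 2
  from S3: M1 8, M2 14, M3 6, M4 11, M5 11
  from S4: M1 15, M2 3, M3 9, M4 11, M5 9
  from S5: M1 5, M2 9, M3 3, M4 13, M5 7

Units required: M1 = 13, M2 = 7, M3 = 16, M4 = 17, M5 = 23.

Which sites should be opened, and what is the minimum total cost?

For any fixed open set, each zone goes to its cheapest open site; total = fixed + service.
{S2, S5}: M1→S5 5·13=65, M2→S5 9·7=63, M3→S5 3·16=48, M4→S2 10·17=170, M5→S2 2·23=46. Service 392; fixed 98; total 490.
{S2, S4, S5}: service 350 + fixed 154 = 504
{S1, S2, S5}: M1→S5 5·13=65, M2→S5 9·7=63, M3→S5 3·16=48, M4→S1 8·17=136, M5→S2 2·23=46. Service 358; fixed 162; total 520.
{S1, S2, S3, S4, S5}: service 316 + fixed 248 = 564
No other subset beats 490.

Open S2 and S5; minimum total cost 490.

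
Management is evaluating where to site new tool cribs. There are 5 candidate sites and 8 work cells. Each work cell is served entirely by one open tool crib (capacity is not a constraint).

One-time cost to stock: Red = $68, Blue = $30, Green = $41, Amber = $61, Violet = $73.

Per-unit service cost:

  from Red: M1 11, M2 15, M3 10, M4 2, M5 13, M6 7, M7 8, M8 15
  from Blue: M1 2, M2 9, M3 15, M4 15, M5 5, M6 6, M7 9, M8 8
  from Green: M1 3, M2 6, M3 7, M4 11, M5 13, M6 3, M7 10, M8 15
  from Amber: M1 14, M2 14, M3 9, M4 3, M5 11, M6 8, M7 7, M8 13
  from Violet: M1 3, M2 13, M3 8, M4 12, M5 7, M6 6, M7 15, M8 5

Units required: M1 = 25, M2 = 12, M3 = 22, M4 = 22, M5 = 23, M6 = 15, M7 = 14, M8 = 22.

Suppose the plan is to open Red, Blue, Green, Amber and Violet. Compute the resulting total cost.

Each work cell is assigned to its cheapest site among the open ones.
{Red, Blue, Green, Amber, Violet}: M1→Blue 2·25=50, M2→Green 6·12=72, M3→Green 7·22=154, M4→Red 2·22=44, M5→Blue 5·23=115, M6→Green 3·15=45, M7→Amber 7·14=98, M8→Violet 5·22=110. Service 688; fixed 273; total 961.

Total cost: 961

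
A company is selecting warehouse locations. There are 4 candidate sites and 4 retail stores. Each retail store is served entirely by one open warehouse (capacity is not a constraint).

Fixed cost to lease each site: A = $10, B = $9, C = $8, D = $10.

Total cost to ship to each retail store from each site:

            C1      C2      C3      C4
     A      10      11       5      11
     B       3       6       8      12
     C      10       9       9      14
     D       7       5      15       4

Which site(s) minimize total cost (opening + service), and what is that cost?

Open B only; minimum total cost 38.

For any fixed open set, each retail store goes to its cheapest open site; total = fixed + service.
{B}: C1→B 3, C2→B 6, C3→B 8, C4→B 12. Service 29; fixed 9; total 38.
{B, D}: service 20 + fixed 19 = 39
{A, D}: C1→D 7, C2→D 5, C3→A 5, C4→D 4. Service 21; fixed 20; total 41.
{A, B, C, D}: service 17 + fixed 37 = 54
No other subset beats 38.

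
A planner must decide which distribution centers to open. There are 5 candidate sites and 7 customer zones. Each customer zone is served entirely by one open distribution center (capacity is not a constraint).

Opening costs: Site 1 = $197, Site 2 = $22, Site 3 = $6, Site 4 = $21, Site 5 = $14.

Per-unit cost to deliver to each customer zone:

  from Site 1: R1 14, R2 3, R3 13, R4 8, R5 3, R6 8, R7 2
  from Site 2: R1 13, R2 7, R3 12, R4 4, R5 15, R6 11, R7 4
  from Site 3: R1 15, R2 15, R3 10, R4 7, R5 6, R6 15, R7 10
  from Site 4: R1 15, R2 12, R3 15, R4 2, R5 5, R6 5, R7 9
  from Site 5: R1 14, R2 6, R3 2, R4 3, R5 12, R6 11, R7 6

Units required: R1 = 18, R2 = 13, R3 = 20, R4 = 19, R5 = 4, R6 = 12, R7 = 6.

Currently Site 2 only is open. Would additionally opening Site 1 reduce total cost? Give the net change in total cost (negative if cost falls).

Current service cost with {Site 2}: 857.
Adding Site 1: each customer zone re-picks its cheapest; new service cost 709, saving 148.
Extra fixed cost: 197. Net change = 197 − 148 = 49.
(Totals: 879 → 928.)

No — net change +49 (cost rises by 49).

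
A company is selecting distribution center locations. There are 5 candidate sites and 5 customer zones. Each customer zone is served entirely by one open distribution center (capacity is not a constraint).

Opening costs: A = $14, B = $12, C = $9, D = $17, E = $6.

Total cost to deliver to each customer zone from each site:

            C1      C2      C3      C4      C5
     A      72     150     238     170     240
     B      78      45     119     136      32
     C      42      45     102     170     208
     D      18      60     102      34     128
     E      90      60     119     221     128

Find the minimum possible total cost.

For any fixed open set, each customer zone goes to its cheapest open site; total = fixed + service.
{B, D}: C1→D 18, C2→B 45, C3→D 102, C4→D 34, C5→B 32. Service 231; fixed 29; total 260.
{B, D, E}: service 231 + fixed 35 = 266
{B, C, D}: C1→D 18, C2→B 45, C3→C 102, C4→D 34, C5→B 32. Service 231; fixed 38; total 269.
{A, B, C, D, E}: C1→D 18, C2→B 45, C3→C 102, C4→D 34, C5→B 32. Service 231; fixed 58; total 289.
No other subset beats 260.

Minimum total cost: 260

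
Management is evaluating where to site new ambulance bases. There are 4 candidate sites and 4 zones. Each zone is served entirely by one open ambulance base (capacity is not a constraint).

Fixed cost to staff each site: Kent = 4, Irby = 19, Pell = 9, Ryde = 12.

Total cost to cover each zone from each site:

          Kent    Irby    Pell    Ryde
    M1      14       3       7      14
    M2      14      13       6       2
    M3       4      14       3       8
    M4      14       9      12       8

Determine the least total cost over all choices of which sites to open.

For any fixed open set, each zone goes to its cheapest open site; total = fixed + service.
{Pell}: M1→Pell 7, M2→Pell 6, M3→Pell 3, M4→Pell 12. Service 28; fixed 9; total 37.
{Kent, Pell}: service 28 + fixed 13 = 41
{Pell, Ryde}: service 20 + fixed 21 = 41
{Kent, Irby, Pell, Ryde}: M1→Irby 3, M2→Ryde 2, M3→Pell 3, M4→Ryde 8. Service 16; fixed 44; total 60.
(All 15 nonempty subsets were checked; Pell only is lowest.)

Minimum total cost: 37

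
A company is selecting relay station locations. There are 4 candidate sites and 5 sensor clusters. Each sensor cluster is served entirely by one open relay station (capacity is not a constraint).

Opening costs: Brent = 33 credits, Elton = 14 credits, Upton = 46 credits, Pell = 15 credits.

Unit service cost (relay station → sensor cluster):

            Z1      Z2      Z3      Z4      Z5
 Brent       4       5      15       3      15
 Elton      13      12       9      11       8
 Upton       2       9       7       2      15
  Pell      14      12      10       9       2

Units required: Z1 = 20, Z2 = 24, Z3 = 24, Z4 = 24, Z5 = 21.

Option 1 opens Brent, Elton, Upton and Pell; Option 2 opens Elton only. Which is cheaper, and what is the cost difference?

Option 1 is cheaper by 684.

Option 1: {Brent, Elton, Upton, Pell}: Z1→Upton 2·20=40, Z2→Brent 5·24=120, Z3→Upton 7·24=168, Z4→Upton 2·24=48, Z5→Pell 2·21=42. Service 418; fixed 108; total 526.
Option 2: {Elton}: Z1→Elton 13·20=260, Z2→Elton 12·24=288, Z3→Elton 9·24=216, Z4→Elton 11·24=264, Z5→Elton 8·21=168. Service 1196; fixed 14; total 1210.
Difference: |526 − 1210| = 684.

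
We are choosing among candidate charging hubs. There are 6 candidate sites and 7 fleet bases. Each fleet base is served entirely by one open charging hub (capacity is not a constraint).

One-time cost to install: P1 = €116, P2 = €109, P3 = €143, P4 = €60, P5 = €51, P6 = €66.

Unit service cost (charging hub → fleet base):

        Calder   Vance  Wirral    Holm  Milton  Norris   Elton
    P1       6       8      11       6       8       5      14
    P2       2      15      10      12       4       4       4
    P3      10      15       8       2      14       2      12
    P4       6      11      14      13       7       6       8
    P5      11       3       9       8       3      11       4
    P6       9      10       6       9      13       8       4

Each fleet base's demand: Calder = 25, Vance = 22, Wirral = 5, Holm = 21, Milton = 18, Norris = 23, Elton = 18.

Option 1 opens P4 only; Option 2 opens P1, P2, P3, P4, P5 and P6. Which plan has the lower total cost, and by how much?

Option 1: {P4}: Calder→P4 6·25=150, Vance→P4 11·22=242, Wirral→P4 14·5=70, Holm→P4 13·21=273, Milton→P4 7·18=126, Norris→P4 6·23=138, Elton→P4 8·18=144. Service 1143; fixed 60; total 1203.
Option 2: {P1, P2, P3, P4, P5, P6}: Calder→P2 2·25=50, Vance→P5 3·22=66, Wirral→P6 6·5=30, Holm→P3 2·21=42, Milton→P5 3·18=54, Norris→P3 2·23=46, Elton→P2 4·18=72. Service 360; fixed 545; total 905.
Difference: |1203 − 905| = 298.

Option 2 is cheaper by 298.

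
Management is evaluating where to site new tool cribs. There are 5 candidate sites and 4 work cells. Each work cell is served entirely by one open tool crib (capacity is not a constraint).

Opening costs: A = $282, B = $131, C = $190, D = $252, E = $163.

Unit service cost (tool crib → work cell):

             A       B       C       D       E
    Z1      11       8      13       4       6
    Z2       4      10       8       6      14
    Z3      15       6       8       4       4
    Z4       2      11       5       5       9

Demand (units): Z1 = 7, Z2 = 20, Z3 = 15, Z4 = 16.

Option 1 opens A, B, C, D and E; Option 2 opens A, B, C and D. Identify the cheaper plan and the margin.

Option 2 is cheaper by 163.

Option 1: {A, B, C, D, E}: Z1→D 4·7=28, Z2→A 4·20=80, Z3→D 4·15=60, Z4→A 2·16=32. Service 200; fixed 1018; total 1218.
Option 2: {A, B, C, D}: Z1→D 4·7=28, Z2→A 4·20=80, Z3→D 4·15=60, Z4→A 2·16=32. Service 200; fixed 855; total 1055.
Difference: |1218 − 1055| = 163.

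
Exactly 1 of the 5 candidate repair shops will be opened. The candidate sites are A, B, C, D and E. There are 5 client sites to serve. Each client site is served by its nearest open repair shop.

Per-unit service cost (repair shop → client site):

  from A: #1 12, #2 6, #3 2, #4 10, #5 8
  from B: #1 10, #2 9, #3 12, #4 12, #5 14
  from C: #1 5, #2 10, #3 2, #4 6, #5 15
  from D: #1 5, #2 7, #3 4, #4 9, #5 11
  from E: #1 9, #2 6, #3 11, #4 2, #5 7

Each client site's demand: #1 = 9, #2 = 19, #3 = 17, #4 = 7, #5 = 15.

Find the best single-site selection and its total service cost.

Choose A only; total service cost 446.

With exactly 1 open, each client site uses its cheapest among the chosen.
{A}: #1→A 12·9=108, #2→A 6·19=114, #3→A 2·17=34, #4→A 10·7=70, #5→A 8·15=120. Service cost 446.
{D}: service cost 474
{E}: service cost 501
Among all 5 size-1 choices, {A} is lowest.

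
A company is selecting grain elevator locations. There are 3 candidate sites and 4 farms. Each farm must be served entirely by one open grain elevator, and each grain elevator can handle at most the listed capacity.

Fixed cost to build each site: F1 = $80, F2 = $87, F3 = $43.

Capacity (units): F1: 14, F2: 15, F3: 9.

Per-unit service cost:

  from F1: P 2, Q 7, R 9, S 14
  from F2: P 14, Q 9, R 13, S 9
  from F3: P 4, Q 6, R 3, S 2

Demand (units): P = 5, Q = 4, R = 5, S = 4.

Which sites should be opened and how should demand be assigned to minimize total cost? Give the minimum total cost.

Minimum total cost: 184

Open {F1, F3}: P→F1 2·5=10, Q→F1 7·4=28, R→F3 3·5=15, S→F3 2·4=8.
Loads: F1 carries 9/14, F3 carries 9/9. Service 61; fixed 123; total 184.
Next best feasible plan costs 210.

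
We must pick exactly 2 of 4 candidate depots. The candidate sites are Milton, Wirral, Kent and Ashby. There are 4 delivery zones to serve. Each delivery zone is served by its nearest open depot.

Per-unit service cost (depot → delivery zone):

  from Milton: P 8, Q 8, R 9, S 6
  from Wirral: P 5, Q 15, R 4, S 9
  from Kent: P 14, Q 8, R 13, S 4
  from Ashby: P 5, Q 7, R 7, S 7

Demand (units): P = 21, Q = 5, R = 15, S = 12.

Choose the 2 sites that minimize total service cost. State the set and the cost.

With exactly 2 open, each delivery zone uses its cheapest among the chosen.
{Wirral, Kent}: P→Wirral 5·21=105, Q→Kent 8·5=40, R→Wirral 4·15=60, S→Kent 4·12=48. Service cost 253.
{Milton, Wirral}: service cost 277
{Wirral, Ashby}: service cost 284
Among all 6 size-2 choices, {Wirral, Kent} is lowest.

Choose Wirral and Kent; total service cost 253.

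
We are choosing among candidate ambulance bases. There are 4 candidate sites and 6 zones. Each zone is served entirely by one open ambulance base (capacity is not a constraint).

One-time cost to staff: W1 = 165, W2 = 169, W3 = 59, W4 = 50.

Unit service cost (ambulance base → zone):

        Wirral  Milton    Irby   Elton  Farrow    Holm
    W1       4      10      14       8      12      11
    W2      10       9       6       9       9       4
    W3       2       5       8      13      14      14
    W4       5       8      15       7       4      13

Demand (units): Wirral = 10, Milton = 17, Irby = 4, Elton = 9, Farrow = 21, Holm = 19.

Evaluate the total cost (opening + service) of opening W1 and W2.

Each zone is assigned to its cheapest site among the open ones.
{W1, W2}: Wirral→W1 4·10=40, Milton→W2 9·17=153, Irby→W2 6·4=24, Elton→W1 8·9=72, Farrow→W2 9·21=189, Holm→W2 4·19=76. Service 554; fixed 334; total 888.

Total cost: 888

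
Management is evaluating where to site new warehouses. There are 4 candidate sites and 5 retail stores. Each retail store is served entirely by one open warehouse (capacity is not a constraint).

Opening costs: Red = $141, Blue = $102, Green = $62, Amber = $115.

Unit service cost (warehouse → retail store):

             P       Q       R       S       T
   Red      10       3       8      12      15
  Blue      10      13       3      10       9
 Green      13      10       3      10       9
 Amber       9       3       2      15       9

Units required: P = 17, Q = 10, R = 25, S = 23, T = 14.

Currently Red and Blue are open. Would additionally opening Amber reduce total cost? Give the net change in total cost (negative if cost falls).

Current service cost with {Red, Blue}: 631.
Adding Amber: each retail store re-picks its cheapest; new service cost 589, saving 42.
Extra fixed cost: 115. Net change = 115 − 42 = 73.
(Totals: 874 → 947.)

No — net change +73 (cost rises by 73).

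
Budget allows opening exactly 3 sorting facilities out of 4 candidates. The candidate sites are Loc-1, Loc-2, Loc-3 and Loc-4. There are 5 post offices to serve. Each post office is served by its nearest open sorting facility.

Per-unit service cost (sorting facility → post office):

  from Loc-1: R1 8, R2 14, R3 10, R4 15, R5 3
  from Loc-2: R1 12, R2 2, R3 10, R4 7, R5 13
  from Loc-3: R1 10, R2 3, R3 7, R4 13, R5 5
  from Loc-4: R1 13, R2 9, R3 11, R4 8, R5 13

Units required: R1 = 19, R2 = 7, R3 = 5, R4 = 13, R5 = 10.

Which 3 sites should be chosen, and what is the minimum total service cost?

With exactly 3 open, each post office uses its cheapest among the chosen.
{Loc-1, Loc-2, Loc-3}: R1→Loc-1 8·19=152, R2→Loc-2 2·7=14, R3→Loc-3 7·5=35, R4→Loc-2 7·13=91, R5→Loc-1 3·10=30. Service cost 322.
{Loc-1, Loc-2, Loc-4}: service cost 337
{Loc-1, Loc-3, Loc-4}: service cost 342
Among all 4 size-3 choices, {Loc-1, Loc-2, Loc-3} is lowest.

Choose Loc-1, Loc-2 and Loc-3; total service cost 322.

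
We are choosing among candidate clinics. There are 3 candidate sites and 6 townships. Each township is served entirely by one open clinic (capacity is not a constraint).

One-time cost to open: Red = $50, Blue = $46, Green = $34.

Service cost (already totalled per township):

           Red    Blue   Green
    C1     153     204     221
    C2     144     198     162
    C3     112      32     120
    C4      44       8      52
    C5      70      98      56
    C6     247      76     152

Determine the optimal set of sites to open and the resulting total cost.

For any fixed open set, each township goes to its cheapest open site; total = fixed + service.
{Red, Blue}: C1→Red 153, C2→Red 144, C3→Blue 32, C4→Blue 8, C5→Red 70, C6→Blue 76. Service 483; fixed 96; total 579.
{Red, Blue, Green}: C1→Red 153, C2→Red 144, C3→Blue 32, C4→Blue 8, C5→Green 56, C6→Blue 76. Service 469; fixed 130; total 599.
{Blue, Green}: service 538 + fixed 80 = 618
{Green}: service 763 + fixed 34 = 797
(All 7 nonempty subsets were checked; Red and Blue is lowest.)

Open Red and Blue; minimum total cost 579.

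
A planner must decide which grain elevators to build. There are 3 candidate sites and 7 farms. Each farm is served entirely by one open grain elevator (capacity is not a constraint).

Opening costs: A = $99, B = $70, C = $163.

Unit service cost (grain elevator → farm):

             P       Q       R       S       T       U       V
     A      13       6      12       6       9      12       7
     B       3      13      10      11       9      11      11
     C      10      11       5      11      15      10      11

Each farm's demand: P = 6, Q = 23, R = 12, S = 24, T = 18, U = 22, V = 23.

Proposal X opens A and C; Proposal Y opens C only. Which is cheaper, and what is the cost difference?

Proposal X is cheaper by 336.

Proposal X: {A, C}: P→C 10·6=60, Q→A 6·23=138, R→C 5·12=60, S→A 6·24=144, T→A 9·18=162, U→C 10·22=220, V→A 7·23=161. Service 945; fixed 262; total 1207.
Proposal Y: {C}: P→C 10·6=60, Q→C 11·23=253, R→C 5·12=60, S→C 11·24=264, T→C 15·18=270, U→C 10·22=220, V→C 11·23=253. Service 1380; fixed 163; total 1543.
Difference: |1207 − 1543| = 336.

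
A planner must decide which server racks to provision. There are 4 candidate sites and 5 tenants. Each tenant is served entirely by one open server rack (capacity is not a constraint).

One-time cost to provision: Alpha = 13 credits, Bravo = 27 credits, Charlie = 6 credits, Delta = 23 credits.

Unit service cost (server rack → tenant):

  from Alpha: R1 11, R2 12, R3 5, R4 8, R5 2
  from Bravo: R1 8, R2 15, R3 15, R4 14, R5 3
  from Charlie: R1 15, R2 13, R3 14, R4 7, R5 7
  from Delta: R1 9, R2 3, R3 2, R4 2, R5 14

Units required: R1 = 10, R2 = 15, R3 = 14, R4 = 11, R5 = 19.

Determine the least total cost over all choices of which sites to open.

For any fixed open set, each tenant goes to its cheapest open site; total = fixed + service.
{Alpha, Delta}: R1→Delta 9·10=90, R2→Delta 3·15=45, R3→Delta 2·14=28, R4→Delta 2·11=22, R5→Alpha 2·19=38. Service 223; fixed 36; total 259.
{Alpha, Charlie, Delta}: service 223 + fixed 42 = 265
{Alpha, Bravo, Delta}: service 213 + fixed 63 = 276
{Alpha, Bravo, Charlie, Delta}: R1→Bravo 8·10=80, R2→Delta 3·15=45, R3→Delta 2·14=28, R4→Delta 2·11=22, R5→Alpha 2·19=38. Service 213; fixed 69; total 282.
(All 15 nonempty subsets were checked; Alpha and Delta is lowest.)

Minimum total cost: 259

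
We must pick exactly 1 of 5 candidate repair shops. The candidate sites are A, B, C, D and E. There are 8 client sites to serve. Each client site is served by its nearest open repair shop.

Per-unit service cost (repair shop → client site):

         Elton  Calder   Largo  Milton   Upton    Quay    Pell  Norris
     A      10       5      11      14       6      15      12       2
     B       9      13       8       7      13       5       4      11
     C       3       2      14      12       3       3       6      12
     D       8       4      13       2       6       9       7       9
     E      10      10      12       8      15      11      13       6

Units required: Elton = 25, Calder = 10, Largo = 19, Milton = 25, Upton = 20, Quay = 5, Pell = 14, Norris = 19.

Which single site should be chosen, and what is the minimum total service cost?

Choose D only; total service cost 971.

With exactly 1 open, each client site uses its cheapest among the chosen.
{D}: Elton→D 8·25=200, Calder→D 4·10=40, Largo→D 13·19=247, Milton→D 2·25=50, Upton→D 6·20=120, Quay→D 9·5=45, Pell→D 7·14=98, Norris→D 9·19=171. Service cost 971.
{C}: service cost 1048
{B}: service cost 1232
Among all 5 size-1 choices, {D} is lowest.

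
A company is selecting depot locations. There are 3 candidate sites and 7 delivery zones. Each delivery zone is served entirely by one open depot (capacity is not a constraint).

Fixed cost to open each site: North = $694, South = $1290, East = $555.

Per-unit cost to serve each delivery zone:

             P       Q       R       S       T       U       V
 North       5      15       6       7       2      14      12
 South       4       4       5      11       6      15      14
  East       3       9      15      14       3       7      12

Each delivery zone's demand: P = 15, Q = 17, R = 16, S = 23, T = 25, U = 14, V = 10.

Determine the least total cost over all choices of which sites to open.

For any fixed open set, each delivery zone goes to its cheapest open site; total = fixed + service.
{East}: P→East 3·15=45, Q→East 9·17=153, R→East 15·16=240, S→East 14·23=322, T→East 3·25=75, U→East 7·14=98, V→East 12·10=120. Service 1053; fixed 555; total 1608.
{North}: service 953 + fixed 694 = 1647
{North, East}: service 723 + fixed 1249 = 1972
{North, South, East}: service 622 + fixed 2539 = 3161
No other subset beats 1608.

Minimum total cost: 1608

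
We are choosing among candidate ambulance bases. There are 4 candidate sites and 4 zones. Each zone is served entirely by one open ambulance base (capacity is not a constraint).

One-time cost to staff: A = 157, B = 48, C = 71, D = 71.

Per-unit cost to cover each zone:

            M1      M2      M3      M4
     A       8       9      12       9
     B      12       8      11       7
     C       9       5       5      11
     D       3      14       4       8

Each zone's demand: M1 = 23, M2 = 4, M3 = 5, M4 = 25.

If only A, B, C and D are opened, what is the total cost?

Each zone is assigned to its cheapest site among the open ones.
{A, B, C, D}: M1→D 3·23=69, M2→C 5·4=20, M3→D 4·5=20, M4→B 7·25=175. Service 284; fixed 347; total 631.

Total cost: 631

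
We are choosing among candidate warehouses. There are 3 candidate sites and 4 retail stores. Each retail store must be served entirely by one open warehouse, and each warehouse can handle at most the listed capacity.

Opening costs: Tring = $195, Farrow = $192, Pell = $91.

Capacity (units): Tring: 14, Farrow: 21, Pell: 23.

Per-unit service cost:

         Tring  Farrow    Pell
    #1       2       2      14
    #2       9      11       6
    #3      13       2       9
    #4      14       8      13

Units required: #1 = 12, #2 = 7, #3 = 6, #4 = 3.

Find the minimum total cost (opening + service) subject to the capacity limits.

Minimum total cost: 385

Open {Farrow, Pell}: #1→Farrow 2·12=24, #2→Pell 6·7=42, #3→Farrow 2·6=12, #4→Farrow 8·3=24.
Loads: Farrow carries 21/21, Pell carries 7/23. Service 102; fixed 283; total 385.
Next best feasible plan costs 400.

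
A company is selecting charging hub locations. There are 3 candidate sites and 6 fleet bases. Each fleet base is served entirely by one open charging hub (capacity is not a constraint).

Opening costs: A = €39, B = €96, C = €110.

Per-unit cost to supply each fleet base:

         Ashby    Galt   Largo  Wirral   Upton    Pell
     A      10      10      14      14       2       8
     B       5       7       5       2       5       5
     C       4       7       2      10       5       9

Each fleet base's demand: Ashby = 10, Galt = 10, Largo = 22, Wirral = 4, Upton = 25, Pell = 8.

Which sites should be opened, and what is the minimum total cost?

For any fixed open set, each fleet base goes to its cheapest open site; total = fixed + service.
{A, C}: Ashby→C 4·10=40, Galt→C 7·10=70, Largo→C 2·22=44, Wirral→C 10·4=40, Upton→A 2·25=50, Pell→A 8·8=64. Service 308; fixed 149; total 457.
{A, B}: Ashby→B 5·10=50, Galt→B 7·10=70, Largo→B 5·22=110, Wirral→B 2·4=8, Upton→A 2·25=50, Pell→B 5·8=40. Service 328; fixed 135; total 463.
{A, B, C}: service 252 + fixed 245 = 497
{A}: service 678 + fixed 39 = 717
No other subset beats 457.

Open A and C; minimum total cost 457.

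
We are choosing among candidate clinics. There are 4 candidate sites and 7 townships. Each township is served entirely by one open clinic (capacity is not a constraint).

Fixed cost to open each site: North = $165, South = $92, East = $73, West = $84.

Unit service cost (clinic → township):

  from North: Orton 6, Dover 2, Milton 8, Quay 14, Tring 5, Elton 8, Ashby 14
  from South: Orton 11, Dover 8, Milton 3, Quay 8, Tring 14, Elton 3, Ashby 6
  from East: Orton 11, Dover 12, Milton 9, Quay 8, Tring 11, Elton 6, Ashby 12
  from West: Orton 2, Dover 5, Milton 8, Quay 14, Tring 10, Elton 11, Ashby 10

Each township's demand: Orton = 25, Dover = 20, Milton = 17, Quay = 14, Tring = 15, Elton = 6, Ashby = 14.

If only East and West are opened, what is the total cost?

Total cost: 881

Each township is assigned to its cheapest site among the open ones.
{East, West}: Orton→West 2·25=50, Dover→West 5·20=100, Milton→West 8·17=136, Quay→East 8·14=112, Tring→West 10·15=150, Elton→East 6·6=36, Ashby→West 10·14=140. Service 724; fixed 157; total 881.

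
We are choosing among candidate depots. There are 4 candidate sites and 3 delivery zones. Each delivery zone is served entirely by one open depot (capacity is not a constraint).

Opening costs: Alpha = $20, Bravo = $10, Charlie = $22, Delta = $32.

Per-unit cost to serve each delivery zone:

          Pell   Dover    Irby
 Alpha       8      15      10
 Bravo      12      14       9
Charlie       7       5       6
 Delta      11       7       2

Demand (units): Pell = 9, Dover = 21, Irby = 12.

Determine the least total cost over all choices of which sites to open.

Minimum total cost: 246

For any fixed open set, each delivery zone goes to its cheapest open site; total = fixed + service.
{Charlie, Delta}: Pell→Charlie 7·9=63, Dover→Charlie 5·21=105, Irby→Delta 2·12=24. Service 192; fixed 54; total 246.
{Bravo, Charlie, Delta}: service 192 + fixed 64 = 256
{Charlie}: service 240 + fixed 22 = 262
{Alpha, Bravo, Charlie, Delta}: service 192 + fixed 84 = 276
No other subset beats 246.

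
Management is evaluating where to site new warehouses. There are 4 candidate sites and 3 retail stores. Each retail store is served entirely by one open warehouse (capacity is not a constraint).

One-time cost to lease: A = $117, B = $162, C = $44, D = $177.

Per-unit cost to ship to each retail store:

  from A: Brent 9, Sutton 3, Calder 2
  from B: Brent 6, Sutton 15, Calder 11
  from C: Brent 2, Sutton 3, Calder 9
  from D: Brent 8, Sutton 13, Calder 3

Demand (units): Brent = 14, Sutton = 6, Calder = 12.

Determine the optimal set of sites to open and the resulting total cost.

For any fixed open set, each retail store goes to its cheapest open site; total = fixed + service.
{C}: Brent→C 2·14=28, Sutton→C 3·6=18, Calder→C 9·12=108. Service 154; fixed 44; total 198.
{A, C}: service 70 + fixed 161 = 231
{A}: service 168 + fixed 117 = 285
{A, B, C, D}: service 70 + fixed 500 = 570
No other subset beats 198.

Open C only; minimum total cost 198.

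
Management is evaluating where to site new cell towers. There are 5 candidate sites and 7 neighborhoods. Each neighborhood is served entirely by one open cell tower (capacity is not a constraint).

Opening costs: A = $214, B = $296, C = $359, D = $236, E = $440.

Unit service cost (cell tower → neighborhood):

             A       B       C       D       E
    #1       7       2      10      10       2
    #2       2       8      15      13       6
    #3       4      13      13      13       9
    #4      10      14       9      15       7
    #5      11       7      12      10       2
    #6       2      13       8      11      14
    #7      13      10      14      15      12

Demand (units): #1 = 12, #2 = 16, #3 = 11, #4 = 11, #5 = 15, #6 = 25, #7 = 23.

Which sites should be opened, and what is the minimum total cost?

Open A only; minimum total cost 998.

For any fixed open set, each neighborhood goes to its cheapest open site; total = fixed + service.
{A}: #1→A 7·12=84, #2→A 2·16=32, #3→A 4·11=44, #4→A 10·11=110, #5→A 11·15=165, #6→A 2·25=50, #7→A 13·23=299. Service 784; fixed 214; total 998.
{A, B}: service 595 + fixed 510 = 1105
{A, E}: #1→E 2·12=24, #2→A 2·16=32, #3→A 4·11=44, #4→E 7·11=77, #5→E 2·15=30, #6→A 2·25=50, #7→E 12·23=276. Service 533; fixed 654; total 1187.
{A, B, C, D, E}: service 487 + fixed 1545 = 2032
No other subset beats 998.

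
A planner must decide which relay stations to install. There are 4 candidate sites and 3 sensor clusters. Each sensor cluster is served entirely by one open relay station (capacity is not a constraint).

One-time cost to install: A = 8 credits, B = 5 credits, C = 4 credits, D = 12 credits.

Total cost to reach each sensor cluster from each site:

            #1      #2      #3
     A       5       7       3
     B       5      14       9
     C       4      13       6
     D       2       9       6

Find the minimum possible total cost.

For any fixed open set, each sensor cluster goes to its cheapest open site; total = fixed + service.
{A}: #1→A 5, #2→A 7, #3→A 3. Service 15; fixed 8; total 23.
{A, C}: service 14 + fixed 12 = 26
{C}: service 23 + fixed 4 = 27
{A, B, C, D}: #1→D 2, #2→A 7, #3→A 3. Service 12; fixed 29; total 41.
(All 15 nonempty subsets were checked; A only is lowest.)

Minimum total cost: 23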